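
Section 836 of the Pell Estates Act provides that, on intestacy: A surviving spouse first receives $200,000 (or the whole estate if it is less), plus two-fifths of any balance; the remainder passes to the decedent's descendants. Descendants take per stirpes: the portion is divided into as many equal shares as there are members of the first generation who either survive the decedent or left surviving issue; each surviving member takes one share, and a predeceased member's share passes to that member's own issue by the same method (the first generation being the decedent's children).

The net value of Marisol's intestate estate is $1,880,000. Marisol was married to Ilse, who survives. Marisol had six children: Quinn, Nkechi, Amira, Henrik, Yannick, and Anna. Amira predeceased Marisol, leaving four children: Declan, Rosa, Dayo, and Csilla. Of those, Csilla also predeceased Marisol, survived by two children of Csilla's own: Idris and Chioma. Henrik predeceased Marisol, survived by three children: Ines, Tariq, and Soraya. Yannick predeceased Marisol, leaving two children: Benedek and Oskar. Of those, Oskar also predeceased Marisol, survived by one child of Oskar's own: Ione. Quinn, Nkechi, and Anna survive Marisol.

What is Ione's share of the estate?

Ione receives $84,000.

Ilse first takes $200,000, leaving a balance of $1,680,000. Ilse then takes two-fifths of the balance ($672,000), for a total of $872,000. The remaining $1,008,000 passes to the descendants.
The descendants' portion ($1,008,000) is divided into 6 shares of $168,000: Quinn, Nkechi, and Anna each take $168,000; Amira's $168,000 share passes to Amira's issue; Henrik's $168,000 share passes to Henrik's issue; Yannick's $168,000 share passes to Yannick's issue.
Amira's share ($168,000) is divided into 4 shares of $42,000: Declan, Rosa, and Dayo each take $42,000; Csilla's $42,000 share passes to Csilla's issue.
Csilla's share ($42,000) is divided into 2 shares of $21,000: Idris and Chioma each take $21,000.
Henrik's share ($168,000) is divided into 3 shares of $56,000: Ines, Tariq, and Soraya each take $56,000.
Yannick's share ($168,000) is divided into 2 shares of $84,000: Benedek takes $84,000; Oskar's $84,000 share passes to Oskar's issue.
Oskar's share ($84,000) passes entirely to Ione.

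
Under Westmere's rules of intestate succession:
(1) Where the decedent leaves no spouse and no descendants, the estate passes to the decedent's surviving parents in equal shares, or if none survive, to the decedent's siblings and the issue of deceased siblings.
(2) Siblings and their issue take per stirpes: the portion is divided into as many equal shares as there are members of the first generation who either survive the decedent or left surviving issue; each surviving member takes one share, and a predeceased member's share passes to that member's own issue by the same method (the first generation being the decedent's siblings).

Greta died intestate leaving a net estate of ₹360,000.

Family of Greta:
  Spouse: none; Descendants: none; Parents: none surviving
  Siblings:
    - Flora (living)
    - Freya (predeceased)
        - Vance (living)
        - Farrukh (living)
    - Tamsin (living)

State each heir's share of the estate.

Flora: ₹120,000; Vance: ₹60,000; Farrukh: ₹60,000; Tamsin: ₹120,000

The entire ₹360,000 passes to the siblings and their issue.
That amount (₹360,000) is divided into 3 shares of ₹120,000: Flora and Tamsin each take ₹120,000; Freya's ₹120,000 share passes to Freya's issue.
Freya's share (₹120,000) is divided into 2 shares of ₹60,000: Vance and Farrukh each take ₹60,000.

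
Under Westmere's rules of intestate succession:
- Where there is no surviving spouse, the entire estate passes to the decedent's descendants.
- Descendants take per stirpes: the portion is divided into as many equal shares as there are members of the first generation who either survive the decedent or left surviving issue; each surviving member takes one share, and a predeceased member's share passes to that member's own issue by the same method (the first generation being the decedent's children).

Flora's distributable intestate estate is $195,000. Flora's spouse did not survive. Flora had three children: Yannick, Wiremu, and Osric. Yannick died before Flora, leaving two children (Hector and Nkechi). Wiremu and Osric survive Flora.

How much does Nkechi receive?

The entire $195,000 passes to the descendants.
That amount ($195,000) is divided into 3 shares of $65,000: Wiremu and Osric each take $65,000; Yannick's $65,000 share passes to Yannick's issue.
Yannick's share ($65,000) is divided into 2 shares of $32,500: Hector and Nkechi each take $32,500.

Nkechi receives $32,500.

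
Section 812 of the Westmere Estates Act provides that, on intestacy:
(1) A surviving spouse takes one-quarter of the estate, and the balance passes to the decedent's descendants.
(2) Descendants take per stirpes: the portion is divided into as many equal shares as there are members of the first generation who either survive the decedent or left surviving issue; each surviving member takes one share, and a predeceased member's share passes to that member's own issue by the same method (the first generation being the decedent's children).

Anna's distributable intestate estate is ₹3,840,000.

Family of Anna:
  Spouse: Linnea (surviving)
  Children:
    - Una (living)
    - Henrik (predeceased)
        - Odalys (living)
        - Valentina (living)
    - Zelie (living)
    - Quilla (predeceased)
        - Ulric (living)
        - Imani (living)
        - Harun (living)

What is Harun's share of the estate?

Linnea takes one-quarter of ₹3,840,000 = ₹960,000. The remaining ₹2,880,000 passes to the descendants.
The descendants' portion (₹2,880,000) is divided into 4 shares of ₹720,000: Una and Zelie each take ₹720,000; Henrik's ₹720,000 share passes to Henrik's issue; Quilla's ₹720,000 share passes to Quilla's issue.
Henrik's share (₹720,000) is divided into 2 shares of ₹360,000: Odalys and Valentina each take ₹360,000.
Quilla's share (₹720,000) is divided into 3 shares of ₹240,000: Ulric, Imani, and Harun each take ₹240,000.

Harun receives ₹240,000.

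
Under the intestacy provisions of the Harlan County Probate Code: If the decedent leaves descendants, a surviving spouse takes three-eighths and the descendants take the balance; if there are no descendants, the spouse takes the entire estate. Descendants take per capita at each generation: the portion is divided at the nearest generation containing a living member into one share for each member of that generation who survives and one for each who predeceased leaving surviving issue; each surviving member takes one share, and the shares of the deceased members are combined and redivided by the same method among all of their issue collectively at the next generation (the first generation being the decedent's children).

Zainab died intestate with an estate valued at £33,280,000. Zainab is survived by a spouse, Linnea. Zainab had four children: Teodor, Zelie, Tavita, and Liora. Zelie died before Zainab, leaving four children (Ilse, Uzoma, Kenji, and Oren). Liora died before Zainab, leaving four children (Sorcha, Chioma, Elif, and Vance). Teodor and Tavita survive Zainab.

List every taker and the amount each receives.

Linnea takes three-eighths of £33,280,000 = £12,480,000. The remaining £20,800,000 passes to the descendants.
The descendants' portion (£20,800,000) is divided at the children's generation into 4 shares of £5,200,000. Teodor and Tavita each take £5,200,000. The 2 shares of the deceased (Zelie and Liora) are combined into a pool of £10,400,000.
That pool (£10,400,000) is divided at the grandchildren's generation equally among Ilse, Uzoma, Kenji, Oren, Sorcha, Chioma, Elif, and Vance: £1,300,000 each.

Linnea: £12,480,000; Teodor: £5,200,000; Ilse: £1,300,000; Uzoma: £1,300,000; Kenji: £1,300,000; Oren: £1,300,000; Tavita: £5,200,000; Sorcha: £1,300,000; Chioma: £1,300,000; Elif: £1,300,000; Vance: £1,300,000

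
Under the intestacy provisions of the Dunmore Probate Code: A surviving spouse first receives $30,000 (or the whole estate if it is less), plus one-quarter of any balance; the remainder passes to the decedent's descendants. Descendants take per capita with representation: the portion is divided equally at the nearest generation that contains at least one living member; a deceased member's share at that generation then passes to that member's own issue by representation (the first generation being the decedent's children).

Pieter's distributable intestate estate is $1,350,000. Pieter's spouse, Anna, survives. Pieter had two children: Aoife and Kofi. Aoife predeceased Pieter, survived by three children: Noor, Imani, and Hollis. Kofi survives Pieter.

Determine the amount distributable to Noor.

Anna first takes $30,000, leaving a balance of $1,320,000. Anna then takes one-quarter of the balance ($330,000), for a total of $360,000. The remaining $990,000 passes to the descendants.
The descendants' portion ($990,000) is divided into 2 shares of $495,000: Kofi takes $495,000; Aoife's $495,000 share passes to Aoife's issue.
Aoife's share ($495,000) is divided into 3 shares of $165,000: Noor, Imani, and Hollis each take $165,000.

Noor receives $165,000.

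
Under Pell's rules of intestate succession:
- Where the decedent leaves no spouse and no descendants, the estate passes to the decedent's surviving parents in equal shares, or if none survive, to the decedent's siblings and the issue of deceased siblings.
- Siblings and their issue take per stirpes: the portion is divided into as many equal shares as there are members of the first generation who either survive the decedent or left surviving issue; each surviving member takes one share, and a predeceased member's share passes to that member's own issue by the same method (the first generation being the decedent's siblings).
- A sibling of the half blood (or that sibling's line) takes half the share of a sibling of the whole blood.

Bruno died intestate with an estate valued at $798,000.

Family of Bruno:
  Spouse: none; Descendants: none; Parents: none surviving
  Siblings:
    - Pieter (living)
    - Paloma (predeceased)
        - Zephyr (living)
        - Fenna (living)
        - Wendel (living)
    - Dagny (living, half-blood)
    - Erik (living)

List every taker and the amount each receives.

Pieter: $228,000; Zephyr: $76,000; Fenna: $76,000; Wendel: $76,000; Dagny: $114,000; Erik: $228,000

The entire $798,000 passes to the siblings and their issue.
Counting each half-blood sibling's line as half a unit, there are 7/2 units in $798,000, so one unit is $228,000. Whole-blood lines (Pieter, Paloma, and Erik) take $228,000 each; half-blood lines (Dagny) take $114,000 each.
Paloma's share ($228,000) is divided into 3 shares of $76,000: Zephyr, Fenna, and Wendel each take $76,000.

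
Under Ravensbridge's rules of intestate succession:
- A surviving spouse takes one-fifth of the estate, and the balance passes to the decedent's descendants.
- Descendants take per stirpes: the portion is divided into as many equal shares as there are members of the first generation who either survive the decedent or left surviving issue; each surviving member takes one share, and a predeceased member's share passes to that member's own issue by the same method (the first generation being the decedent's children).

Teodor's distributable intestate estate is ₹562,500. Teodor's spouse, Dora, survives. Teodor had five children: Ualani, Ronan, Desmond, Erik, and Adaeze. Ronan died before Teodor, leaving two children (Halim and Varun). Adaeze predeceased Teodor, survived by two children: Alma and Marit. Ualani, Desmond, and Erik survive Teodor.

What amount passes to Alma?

Alma receives ₹45,000.

Dora takes one-fifth of ₹562,500 = ₹112,500. The remaining ₹450,000 passes to the descendants.
The descendants' portion (₹450,000) is divided into 5 shares of ₹90,000: Ualani, Desmond, and Erik each take ₹90,000; Ronan's ₹90,000 share passes to Ronan's issue; Adaeze's ₹90,000 share passes to Adaeze's issue.
Ronan's share (₹90,000) is divided into 2 shares of ₹45,000: Halim and Varun each take ₹45,000.
Adaeze's share (₹90,000) is divided into 2 shares of ₹45,000: Alma and Marit each take ₹45,000.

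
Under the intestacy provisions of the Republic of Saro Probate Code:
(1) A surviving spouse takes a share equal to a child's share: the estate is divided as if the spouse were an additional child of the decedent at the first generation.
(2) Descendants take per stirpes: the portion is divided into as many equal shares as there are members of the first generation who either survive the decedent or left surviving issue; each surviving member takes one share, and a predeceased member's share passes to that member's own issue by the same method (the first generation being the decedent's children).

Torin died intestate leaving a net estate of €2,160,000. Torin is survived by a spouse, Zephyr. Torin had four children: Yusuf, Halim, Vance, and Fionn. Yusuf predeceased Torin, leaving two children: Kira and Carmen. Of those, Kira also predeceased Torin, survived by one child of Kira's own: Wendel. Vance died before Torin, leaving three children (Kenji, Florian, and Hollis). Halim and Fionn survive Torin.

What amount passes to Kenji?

Kenji receives €144,000.

The spouse counts as an additional share at the children's level, so there are 5 primary shares of €432,000. Zephyr takes one such share (€432,000).
The children's combined portion (€1,728,000) is divided into 4 shares of €432,000: Halim and Fionn each take €432,000; Yusuf's €432,000 share passes to Yusuf's issue; Vance's €432,000 share passes to Vance's issue.
Yusuf's share (€432,000) is divided into 2 shares of €216,000: Carmen takes €216,000; Kira's €216,000 share passes to Kira's issue.
Kira's share (€216,000) passes entirely to Wendel.
Vance's share (€432,000) is divided into 3 shares of €144,000: Kenji, Florian, and Hollis each take €144,000.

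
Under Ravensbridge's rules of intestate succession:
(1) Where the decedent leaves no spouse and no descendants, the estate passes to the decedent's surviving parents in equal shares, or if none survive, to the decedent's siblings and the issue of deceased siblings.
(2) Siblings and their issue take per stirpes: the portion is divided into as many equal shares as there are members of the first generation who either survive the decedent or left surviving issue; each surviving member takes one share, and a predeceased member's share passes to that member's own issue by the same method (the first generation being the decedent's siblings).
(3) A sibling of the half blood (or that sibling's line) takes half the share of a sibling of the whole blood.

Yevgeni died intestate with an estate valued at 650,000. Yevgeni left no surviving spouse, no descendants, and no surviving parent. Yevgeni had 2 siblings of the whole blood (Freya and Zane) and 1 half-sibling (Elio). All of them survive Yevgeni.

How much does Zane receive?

Zane receives 260,000.

The entire 650,000 passes to the siblings and their issue.
Counting each half-blood sibling's line as half a unit, there are 5/2 units in 650,000, so one unit is 260,000. Whole-blood lines (Freya and Zane) take 260,000 each; half-blood lines (Elio) take 130,000 each.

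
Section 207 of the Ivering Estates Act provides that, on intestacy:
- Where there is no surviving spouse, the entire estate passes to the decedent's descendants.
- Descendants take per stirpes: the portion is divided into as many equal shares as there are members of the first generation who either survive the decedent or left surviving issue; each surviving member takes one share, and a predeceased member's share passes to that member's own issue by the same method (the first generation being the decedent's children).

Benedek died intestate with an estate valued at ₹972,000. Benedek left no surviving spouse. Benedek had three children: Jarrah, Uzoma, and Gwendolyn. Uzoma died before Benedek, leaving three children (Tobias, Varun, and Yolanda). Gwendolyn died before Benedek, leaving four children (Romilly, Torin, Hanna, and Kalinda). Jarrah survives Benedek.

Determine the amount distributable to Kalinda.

The entire ₹972,000 passes to the descendants.
That amount (₹972,000) is divided into 3 shares of ₹324,000: Jarrah takes ₹324,000; Uzoma's ₹324,000 share passes to Uzoma's issue; Gwendolyn's ₹324,000 share passes to Gwendolyn's issue.
Uzoma's share (₹324,000) is divided into 3 shares of ₹108,000: Tobias, Varun, and Yolanda each take ₹108,000.
Gwendolyn's share (₹324,000) is divided into 4 shares of ₹81,000: Romilly, Torin, Hanna, and Kalinda each take ₹81,000.

Kalinda receives ₹81,000.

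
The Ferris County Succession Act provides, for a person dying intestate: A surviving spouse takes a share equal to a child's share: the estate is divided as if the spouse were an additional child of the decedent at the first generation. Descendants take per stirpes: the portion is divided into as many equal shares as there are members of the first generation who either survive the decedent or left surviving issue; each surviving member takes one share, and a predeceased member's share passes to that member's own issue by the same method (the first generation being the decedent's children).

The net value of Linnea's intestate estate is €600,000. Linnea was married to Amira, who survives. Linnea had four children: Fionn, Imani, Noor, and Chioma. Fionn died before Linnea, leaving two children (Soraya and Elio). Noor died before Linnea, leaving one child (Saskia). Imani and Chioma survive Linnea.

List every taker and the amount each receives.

The spouse counts as an additional share at the children's level, so there are 5 primary shares of €120,000. Amira takes one such share (€120,000).
The children's combined portion (€480,000) is divided into 4 shares of €120,000: Imani and Chioma each take €120,000; Fionn's €120,000 share passes to Fionn's issue; Noor's €120,000 share passes to Noor's issue.
Fionn's share (€120,000) is divided into 2 shares of €60,000: Soraya and Elio each take €60,000.
Noor's share (€120,000) passes entirely to Saskia.

Amira: €120,000; Soraya: €60,000; Elio: €60,000; Imani: €120,000; Saskia: €120,000; Chioma: €120,000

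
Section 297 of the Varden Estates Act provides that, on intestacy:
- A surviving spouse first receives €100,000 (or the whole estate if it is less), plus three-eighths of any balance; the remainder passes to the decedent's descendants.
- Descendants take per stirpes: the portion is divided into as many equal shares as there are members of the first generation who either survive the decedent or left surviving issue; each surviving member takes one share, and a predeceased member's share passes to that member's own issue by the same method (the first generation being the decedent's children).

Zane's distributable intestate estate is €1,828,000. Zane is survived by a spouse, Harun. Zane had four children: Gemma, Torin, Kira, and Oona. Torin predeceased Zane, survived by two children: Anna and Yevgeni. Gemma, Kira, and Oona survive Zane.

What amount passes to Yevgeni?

Harun first takes €100,000, leaving a balance of €1,728,000. Harun then takes three-eighths of the balance (€648,000), for a total of €748,000. The remaining €1,080,000 passes to the descendants.
The descendants' portion (€1,080,000) is divided into 4 shares of €270,000: Gemma, Kira, and Oona each take €270,000; Torin's €270,000 share passes to Torin's issue.
Torin's share (€270,000) is divided into 2 shares of €135,000: Anna and Yevgeni each take €135,000.

Yevgeni receives €135,000.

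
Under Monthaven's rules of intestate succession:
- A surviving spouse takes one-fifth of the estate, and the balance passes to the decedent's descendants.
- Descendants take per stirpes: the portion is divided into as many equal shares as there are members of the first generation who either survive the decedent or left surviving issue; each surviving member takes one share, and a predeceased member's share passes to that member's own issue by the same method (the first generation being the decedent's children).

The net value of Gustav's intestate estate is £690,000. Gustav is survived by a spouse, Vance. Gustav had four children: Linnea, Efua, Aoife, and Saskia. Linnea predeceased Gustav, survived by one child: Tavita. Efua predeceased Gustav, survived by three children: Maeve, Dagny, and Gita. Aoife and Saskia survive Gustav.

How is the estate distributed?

Vance takes one-fifth of £690,000 = £138,000. The remaining £552,000 passes to the descendants.
The descendants' portion (£552,000) is divided into 4 shares of £138,000: Aoife and Saskia each take £138,000; Linnea's £138,000 share passes to Linnea's issue; Efua's £138,000 share passes to Efua's issue.
Linnea's share (£138,000) passes entirely to Tavita.
Efua's share (£138,000) is divided into 3 shares of £46,000: Maeve, Dagny, and Gita each take £46,000.

Vance: £138,000; Tavita: £138,000; Maeve: £46,000; Dagny: £46,000; Gita: £46,000; Aoife: £138,000; Saskia: £138,000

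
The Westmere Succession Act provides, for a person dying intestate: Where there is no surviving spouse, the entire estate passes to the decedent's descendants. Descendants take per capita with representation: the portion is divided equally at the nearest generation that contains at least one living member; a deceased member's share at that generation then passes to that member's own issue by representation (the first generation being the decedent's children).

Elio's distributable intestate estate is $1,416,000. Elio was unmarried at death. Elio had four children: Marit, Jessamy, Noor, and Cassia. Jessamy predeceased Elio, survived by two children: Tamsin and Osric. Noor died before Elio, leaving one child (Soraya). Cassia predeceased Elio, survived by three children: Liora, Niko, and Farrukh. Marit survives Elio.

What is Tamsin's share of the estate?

Tamsin receives $177,000.

The entire $1,416,000 passes to the descendants.
That amount ($1,416,000) is divided into 4 shares of $354,000: Marit takes $354,000; Jessamy's $354,000 share passes to Jessamy's issue; Noor's $354,000 share passes to Noor's issue; Cassia's $354,000 share passes to Cassia's issue.
Jessamy's share ($354,000) is divided into 2 shares of $177,000: Tamsin and Osric each take $177,000.
Noor's share ($354,000) passes entirely to Soraya.
Cassia's share ($354,000) is divided into 3 shares of $118,000: Liora, Niko, and Farrukh each take $118,000.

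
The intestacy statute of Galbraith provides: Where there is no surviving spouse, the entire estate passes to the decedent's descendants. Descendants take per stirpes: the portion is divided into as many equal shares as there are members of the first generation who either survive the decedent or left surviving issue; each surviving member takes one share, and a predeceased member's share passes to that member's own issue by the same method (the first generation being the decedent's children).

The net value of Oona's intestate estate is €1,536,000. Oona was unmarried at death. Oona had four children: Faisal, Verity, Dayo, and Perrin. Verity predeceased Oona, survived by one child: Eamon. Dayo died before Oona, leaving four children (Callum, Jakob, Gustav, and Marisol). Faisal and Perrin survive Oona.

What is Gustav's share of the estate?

Gustav receives €96,000.

The entire €1,536,000 passes to the descendants.
That amount (€1,536,000) is divided into 4 shares of €384,000: Faisal and Perrin each take €384,000; Verity's €384,000 share passes to Verity's issue; Dayo's €384,000 share passes to Dayo's issue.
Verity's share (€384,000) passes entirely to Eamon.
Dayo's share (€384,000) is divided into 4 shares of €96,000: Callum, Jakob, Gustav, and Marisol each take €96,000.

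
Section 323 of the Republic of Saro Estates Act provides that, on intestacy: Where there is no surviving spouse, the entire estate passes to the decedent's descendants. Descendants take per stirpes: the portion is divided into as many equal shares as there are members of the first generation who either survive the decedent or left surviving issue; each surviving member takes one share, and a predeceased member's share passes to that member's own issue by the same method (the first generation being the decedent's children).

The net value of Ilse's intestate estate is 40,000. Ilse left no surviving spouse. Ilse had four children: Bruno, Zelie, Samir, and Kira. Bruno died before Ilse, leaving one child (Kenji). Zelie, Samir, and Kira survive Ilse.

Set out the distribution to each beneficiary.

The entire 40,000 passes to the descendants.
That amount (40,000) is divided into 4 shares of 10,000: Zelie, Samir, and Kira each take 10,000; Bruno's 10,000 share passes to Bruno's issue.
Bruno's share (10,000) passes entirely to Kenji.

Kenji: 10,000; Zelie: 10,000; Samir: 10,000; Kira: 10,000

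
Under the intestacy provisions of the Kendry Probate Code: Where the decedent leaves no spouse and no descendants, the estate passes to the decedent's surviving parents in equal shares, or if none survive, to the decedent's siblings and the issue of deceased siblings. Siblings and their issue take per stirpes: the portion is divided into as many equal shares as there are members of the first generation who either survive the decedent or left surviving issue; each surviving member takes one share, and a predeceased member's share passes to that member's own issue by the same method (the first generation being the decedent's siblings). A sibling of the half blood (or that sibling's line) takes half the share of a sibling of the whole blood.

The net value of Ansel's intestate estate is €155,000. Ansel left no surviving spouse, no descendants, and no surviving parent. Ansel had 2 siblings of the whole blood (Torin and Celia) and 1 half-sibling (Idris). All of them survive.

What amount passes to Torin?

Torin receives €62,000.

The entire €155,000 passes to the siblings and their issue.
Counting each half-blood sibling's line as half a unit, there are 5/2 units in €155,000, so one unit is €62,000. Whole-blood lines (Torin and Celia) take €62,000 each; half-blood lines (Idris) take €31,000 each.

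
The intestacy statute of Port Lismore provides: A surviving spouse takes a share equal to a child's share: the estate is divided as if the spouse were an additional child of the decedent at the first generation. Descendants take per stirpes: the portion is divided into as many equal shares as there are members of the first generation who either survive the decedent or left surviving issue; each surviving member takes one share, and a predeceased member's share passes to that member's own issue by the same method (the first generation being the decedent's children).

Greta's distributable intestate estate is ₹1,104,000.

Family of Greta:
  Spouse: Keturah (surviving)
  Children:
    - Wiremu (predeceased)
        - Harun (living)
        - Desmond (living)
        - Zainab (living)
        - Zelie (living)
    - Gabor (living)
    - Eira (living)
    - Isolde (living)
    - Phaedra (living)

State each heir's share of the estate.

The spouse counts as an additional share at the children's level, so there are 6 primary shares of ₹184,000. Keturah takes one such share (₹184,000).
The children's combined portion (₹920,000) is divided into 5 shares of ₹184,000: Gabor, Eira, Isolde, and Phaedra each take ₹184,000; Wiremu's ₹184,000 share passes to Wiremu's issue.
Wiremu's share (₹184,000) is divided into 4 shares of ₹46,000: Harun, Desmond, Zainab, and Zelie each take ₹46,000.

Keturah: ₹184,000; Harun: ₹46,000; Desmond: ₹46,000; Zainab: ₹46,000; Zelie: ₹46,000; Gabor: ₹184,000; Eira: ₹184,000; Isolde: ₹184,000; Phaedra: ₹184,000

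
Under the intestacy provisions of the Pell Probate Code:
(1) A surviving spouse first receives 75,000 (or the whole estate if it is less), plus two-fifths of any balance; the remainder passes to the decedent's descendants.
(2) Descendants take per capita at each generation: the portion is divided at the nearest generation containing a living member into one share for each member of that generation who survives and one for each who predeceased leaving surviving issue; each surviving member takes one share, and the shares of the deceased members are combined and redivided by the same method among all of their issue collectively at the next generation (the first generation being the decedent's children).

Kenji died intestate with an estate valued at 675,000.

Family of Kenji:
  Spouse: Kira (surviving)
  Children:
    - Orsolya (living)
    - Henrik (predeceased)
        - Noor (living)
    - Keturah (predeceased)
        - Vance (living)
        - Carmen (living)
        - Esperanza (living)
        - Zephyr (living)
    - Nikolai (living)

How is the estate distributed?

Kira: 315,000; Orsolya: 90,000; Noor: 36,000; Vance: 36,000; Carmen: 36,000; Esperanza: 36,000; Zephyr: 36,000; Nikolai: 90,000

Kira first takes 75,000, leaving a balance of 600,000. Kira then takes two-fifths of the balance (240,000), for a total of 315,000. The remaining 360,000 passes to the descendants.
The descendants' portion (360,000) is divided at the children's generation into 4 shares of 90,000. Orsolya and Nikolai each take 90,000. The 2 shares of the deceased (Henrik and Keturah) are combined into a pool of 180,000.
That pool (180,000) is divided at the grandchildren's generation equally among Noor, Vance, Carmen, Esperanza, and Zephyr: 36,000 each.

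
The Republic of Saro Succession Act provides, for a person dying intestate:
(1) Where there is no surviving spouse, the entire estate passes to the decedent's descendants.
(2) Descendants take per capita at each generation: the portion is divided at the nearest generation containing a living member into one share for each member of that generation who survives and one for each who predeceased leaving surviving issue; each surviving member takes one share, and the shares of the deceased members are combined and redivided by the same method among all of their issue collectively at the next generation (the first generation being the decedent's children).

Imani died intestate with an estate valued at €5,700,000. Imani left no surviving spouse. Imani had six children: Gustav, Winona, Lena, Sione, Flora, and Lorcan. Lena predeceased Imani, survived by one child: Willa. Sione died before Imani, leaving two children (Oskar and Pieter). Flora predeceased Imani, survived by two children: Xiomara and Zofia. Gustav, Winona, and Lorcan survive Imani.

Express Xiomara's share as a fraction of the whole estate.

The entire €5,700,000 passes to the descendants.
That amount (€5,700,000) is divided at the children's generation into 6 shares of €950,000. Gustav, Winona, and Lorcan each take €950,000. The 3 shares of the deceased (Lena, Sione, and Flora) are combined into a pool of €2,850,000.
That pool (€2,850,000) is divided at the grandchildren's generation equally among Willa, Oskar, Pieter, Xiomara, and Zofia: €570,000 each.

Xiomara receives 1/10 of the estate.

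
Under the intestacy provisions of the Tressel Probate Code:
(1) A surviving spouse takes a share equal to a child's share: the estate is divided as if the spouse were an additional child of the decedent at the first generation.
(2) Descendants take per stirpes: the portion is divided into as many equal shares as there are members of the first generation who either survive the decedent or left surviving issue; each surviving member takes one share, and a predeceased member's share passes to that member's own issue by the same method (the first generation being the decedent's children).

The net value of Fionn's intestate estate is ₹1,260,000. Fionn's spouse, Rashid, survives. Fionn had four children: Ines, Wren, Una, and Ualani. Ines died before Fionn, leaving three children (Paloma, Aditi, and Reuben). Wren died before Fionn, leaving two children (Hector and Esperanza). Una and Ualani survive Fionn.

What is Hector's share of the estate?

Hector receives ₹126,000.

The spouse counts as an additional share at the children's level, so there are 5 primary shares of ₹252,000. Rashid takes one such share (₹252,000).
The children's combined portion (₹1,008,000) is divided into 4 shares of ₹252,000: Una and Ualani each take ₹252,000; Ines's ₹252,000 share passes to Ines's issue; Wren's ₹252,000 share passes to Wren's issue.
Ines's share (₹252,000) is divided into 3 shares of ₹84,000: Paloma, Aditi, and Reuben each take ₹84,000.
Wren's share (₹252,000) is divided into 2 shares of ₹126,000: Hector and Esperanza each take ₹126,000.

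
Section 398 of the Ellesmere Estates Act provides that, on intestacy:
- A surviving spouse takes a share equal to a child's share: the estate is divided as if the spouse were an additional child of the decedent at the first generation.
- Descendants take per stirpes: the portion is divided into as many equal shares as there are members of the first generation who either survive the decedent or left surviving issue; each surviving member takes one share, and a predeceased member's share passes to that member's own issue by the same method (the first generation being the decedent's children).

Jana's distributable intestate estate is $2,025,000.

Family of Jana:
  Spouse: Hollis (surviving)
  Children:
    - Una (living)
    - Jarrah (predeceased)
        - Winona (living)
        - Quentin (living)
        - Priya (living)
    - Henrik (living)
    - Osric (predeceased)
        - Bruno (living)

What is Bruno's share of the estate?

The spouse counts as an additional share at the children's level, so there are 5 primary shares of $405,000. Hollis takes one such share ($405,000).
The children's combined portion ($1,620,000) is divided into 4 shares of $405,000: Una and Henrik each take $405,000; Jarrah's $405,000 share passes to Jarrah's issue; Osric's $405,000 share passes to Osric's issue.
Jarrah's share ($405,000) is divided into 3 shares of $135,000: Winona, Quentin, and Priya each take $135,000.
Osric's share ($405,000) passes entirely to Bruno.

Bruno receives $405,000.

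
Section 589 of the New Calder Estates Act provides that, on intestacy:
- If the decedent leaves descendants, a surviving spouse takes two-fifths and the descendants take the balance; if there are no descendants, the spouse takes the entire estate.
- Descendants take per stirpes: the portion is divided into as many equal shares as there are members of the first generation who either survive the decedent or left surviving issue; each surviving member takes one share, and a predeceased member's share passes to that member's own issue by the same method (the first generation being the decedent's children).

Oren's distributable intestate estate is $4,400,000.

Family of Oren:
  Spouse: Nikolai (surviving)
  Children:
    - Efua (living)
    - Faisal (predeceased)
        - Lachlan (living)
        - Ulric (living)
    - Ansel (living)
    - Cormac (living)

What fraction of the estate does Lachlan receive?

Nikolai takes two-fifths of $4,400,000 = $1,760,000. The remaining $2,640,000 passes to the descendants.
The descendants' portion ($2,640,000) is divided into 4 shares of $660,000: Efua, Ansel, and Cormac each take $660,000; Faisal's $660,000 share passes to Faisal's issue.
Faisal's share ($660,000) is divided into 2 shares of $330,000: Lachlan and Ulric each take $330,000.

Lachlan receives 3/40 of the estate.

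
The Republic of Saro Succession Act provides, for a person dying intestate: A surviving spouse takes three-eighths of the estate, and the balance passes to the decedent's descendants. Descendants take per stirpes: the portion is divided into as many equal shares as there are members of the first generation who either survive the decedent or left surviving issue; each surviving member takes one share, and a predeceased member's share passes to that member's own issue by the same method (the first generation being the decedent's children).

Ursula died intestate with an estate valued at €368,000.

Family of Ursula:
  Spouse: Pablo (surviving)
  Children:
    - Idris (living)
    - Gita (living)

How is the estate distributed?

Pablo: €138,000; Idris: €115,000; Gita: €115,000

Pablo takes three-eighths of €368,000 = €138,000. The remaining €230,000 passes to the descendants.
The descendants' portion (€230,000) is divided into 2 shares of €115,000: Idris and Gita each take €115,000.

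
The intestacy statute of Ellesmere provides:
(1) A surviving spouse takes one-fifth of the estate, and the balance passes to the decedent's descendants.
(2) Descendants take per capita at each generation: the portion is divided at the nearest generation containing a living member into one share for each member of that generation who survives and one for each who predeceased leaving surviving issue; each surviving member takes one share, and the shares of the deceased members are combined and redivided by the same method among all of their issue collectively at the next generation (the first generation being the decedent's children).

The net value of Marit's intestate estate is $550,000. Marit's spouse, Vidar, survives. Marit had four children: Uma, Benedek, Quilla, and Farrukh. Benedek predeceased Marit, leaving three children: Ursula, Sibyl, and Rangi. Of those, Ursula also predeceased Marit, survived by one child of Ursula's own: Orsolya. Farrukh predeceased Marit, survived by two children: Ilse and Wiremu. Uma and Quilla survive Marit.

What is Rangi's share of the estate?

Vidar takes one-fifth of $550,000 = $110,000. The remaining $440,000 passes to the descendants.
The descendants' portion ($440,000) is divided at the children's generation into 4 shares of $110,000. Uma and Quilla each take $110,000. The 2 shares of the deceased (Benedek and Farrukh) are combined into a pool of $220,000.
That pool ($220,000) is divided at the grandchildren's generation into 5 shares of $44,000. Sibyl, Rangi, Ilse, and Wiremu each take $44,000. The remaining share for the deceased Ursula ($44,000) is carried to the next generation.
That pool ($44,000) passes entirely to Orsolya, the sole taker at the great-grandchildren's generation.

Rangi receives $44,000.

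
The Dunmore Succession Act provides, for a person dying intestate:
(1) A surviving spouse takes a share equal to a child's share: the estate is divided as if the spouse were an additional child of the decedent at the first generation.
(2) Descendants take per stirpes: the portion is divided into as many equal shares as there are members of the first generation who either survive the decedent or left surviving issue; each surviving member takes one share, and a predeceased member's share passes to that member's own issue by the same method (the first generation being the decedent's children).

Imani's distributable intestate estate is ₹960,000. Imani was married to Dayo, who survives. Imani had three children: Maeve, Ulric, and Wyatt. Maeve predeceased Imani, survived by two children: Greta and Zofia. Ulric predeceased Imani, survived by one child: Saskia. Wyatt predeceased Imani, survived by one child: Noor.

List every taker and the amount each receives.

Dayo: ₹240,000; Greta: ₹120,000; Zofia: ₹120,000; Saskia: ₹240,000; Noor: ₹240,000

The spouse counts as an additional share at the children's level, so there are 4 primary shares of ₹240,000. Dayo takes one such share (₹240,000).
The children's combined portion (₹720,000) is divided into 3 shares of ₹240,000: Maeve's ₹240,000 share passes to Maeve's issue; Ulric's ₹240,000 share passes to Ulric's issue; Wyatt's ₹240,000 share passes to Wyatt's issue.
Maeve's share (₹240,000) is divided into 2 shares of ₹120,000: Greta and Zofia each take ₹120,000.
Ulric's share (₹240,000) passes entirely to Saskia.
Wyatt's share (₹240,000) passes entirely to Noor.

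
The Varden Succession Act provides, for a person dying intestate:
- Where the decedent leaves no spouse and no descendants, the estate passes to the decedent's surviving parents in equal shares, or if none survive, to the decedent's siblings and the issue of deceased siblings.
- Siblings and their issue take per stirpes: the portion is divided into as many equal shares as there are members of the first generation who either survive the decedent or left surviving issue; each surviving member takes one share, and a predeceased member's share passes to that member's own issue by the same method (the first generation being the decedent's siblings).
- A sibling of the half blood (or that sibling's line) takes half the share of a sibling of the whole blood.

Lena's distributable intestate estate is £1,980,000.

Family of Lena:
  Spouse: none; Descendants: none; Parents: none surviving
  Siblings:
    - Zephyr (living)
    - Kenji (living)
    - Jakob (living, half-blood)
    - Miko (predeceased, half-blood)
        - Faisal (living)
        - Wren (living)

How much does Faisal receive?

The entire £1,980,000 passes to the siblings and their issue.
Counting each half-blood sibling's line as half a unit, there are 3 units in £1,980,000, so one unit is £660,000. Whole-blood lines (Zephyr and Kenji) take £660,000 each; half-blood lines (Jakob and Miko) take £330,000 each.
Miko's share (£330,000) is divided into 2 shares of £165,000: Faisal and Wren each take £165,000.

Faisal receives £165,000.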